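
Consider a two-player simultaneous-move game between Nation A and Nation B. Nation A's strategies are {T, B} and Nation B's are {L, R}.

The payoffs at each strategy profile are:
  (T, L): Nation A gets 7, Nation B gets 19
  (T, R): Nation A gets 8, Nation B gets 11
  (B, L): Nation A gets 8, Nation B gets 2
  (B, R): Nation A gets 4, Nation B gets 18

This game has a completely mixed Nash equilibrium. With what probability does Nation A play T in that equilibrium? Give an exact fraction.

2/3

Let x be the probability that Nation A plays T. In a completely mixed equilibrium, Nation B must be indifferent between L and R.
Nation B's expected payoff from L is 19x + 2(1−x); from R it is 11x + 18(1−x).
Setting these equal: 17x + 2 = −7x + 18, so x = 2/3.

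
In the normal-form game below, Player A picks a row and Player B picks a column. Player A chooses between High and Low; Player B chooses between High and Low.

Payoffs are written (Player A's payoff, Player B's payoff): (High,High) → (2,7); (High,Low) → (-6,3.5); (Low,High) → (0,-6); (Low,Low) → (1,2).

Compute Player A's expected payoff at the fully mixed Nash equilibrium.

2/9

First find y, the probability Player B plays High, from Player A's indifference between High and Low: 2y − 6(1−y) = (1−y), giving y = 7/9.
Since Player A is indifferent in equilibrium, Player A's expected payoff equals the payoff from either row against (7/9, 2/9). Using High: 2(7/9) − 6(2/9) = 2/9.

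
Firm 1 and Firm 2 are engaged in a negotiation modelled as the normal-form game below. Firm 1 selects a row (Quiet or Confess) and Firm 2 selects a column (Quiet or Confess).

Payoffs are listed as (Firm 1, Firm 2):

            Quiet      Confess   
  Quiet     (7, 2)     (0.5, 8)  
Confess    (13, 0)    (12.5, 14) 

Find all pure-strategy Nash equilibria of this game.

(Quiet, Quiet): Firm 1 prefers Confess (13 > 7); Firm 2 prefers Confess (8 > 2) — not an equilibrium.
(Quiet, Confess): Firm 1 prefers Confess (12.5 > 0.5) — not an equilibrium.
(Confess, Quiet): Firm 2 prefers Confess (14 > 0) — not an equilibrium.
(Confess, Confess): Firm 1 gets 12.5 ≥ 0.5 from Quiet, and Firm 2 gets 14 ≥ 0 from Quiet — Nash equilibrium.

(Confess, Confess)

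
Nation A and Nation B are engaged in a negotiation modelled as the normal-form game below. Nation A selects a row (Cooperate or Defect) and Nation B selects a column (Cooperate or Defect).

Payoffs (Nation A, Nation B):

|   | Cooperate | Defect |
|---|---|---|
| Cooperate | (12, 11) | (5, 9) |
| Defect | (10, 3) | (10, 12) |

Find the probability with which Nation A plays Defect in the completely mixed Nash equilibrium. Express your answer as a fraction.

Let p be the probability that Nation A plays Cooperate. In a completely mixed equilibrium, Nation B must be indifferent between Cooperate and Defect.
Nation B's expected payoff from Cooperate is 11p + 3(1−p); from Defect it is 9p + 12(1−p).
Setting these equal: 8p + 3 = −3p + 12, so p = 9/11.
Therefore Nation A plays Defect with probability 1 − 9/11 = 2/11.

2/11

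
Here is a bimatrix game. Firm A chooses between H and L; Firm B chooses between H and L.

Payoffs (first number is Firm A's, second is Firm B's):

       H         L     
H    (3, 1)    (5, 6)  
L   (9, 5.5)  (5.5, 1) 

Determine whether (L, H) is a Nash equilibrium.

Yes

At (L, H), Firm A earns 9; switching to H would give 3, so Firm A has no profitable deviation.
Firm B earns 5.5; switching to L would give 1, so Firm B has no profitable deviation.
Neither player can gain by a unilateral deviation, so this profile is a Nash equilibrium.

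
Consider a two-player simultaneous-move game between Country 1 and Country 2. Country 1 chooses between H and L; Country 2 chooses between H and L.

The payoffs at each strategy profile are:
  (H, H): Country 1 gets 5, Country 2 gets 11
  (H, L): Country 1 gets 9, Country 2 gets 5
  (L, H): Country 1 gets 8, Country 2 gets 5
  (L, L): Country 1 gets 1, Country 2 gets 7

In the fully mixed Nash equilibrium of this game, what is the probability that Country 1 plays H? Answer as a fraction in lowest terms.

1/4

Let x be the probability that Country 1 plays H. In a completely mixed equilibrium, Country 2 must be indifferent between H and L.
Country 2's expected payoff from H is 11x + 5(1−x); from L it is 5x + 7(1−x).
Setting these equal: 6x + 5 = −2x + 7, so x = 1/4.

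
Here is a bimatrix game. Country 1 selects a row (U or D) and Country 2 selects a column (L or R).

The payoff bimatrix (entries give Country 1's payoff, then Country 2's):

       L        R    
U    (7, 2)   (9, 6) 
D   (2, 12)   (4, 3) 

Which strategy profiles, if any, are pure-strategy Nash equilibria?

(U, L): Country 2 prefers R (6 > 2) — not an equilibrium.
(U, R): Country 1 gets 9 ≥ 4 from D, and Country 2 gets 6 ≥ 2 from L — Nash equilibrium.
(D, L): Country 1 prefers U (7 > 2) — not an equilibrium.
(D, R): Country 1 prefers U (9 > 4); Country 2 prefers L (12 > 3) — not an equilibrium.

(U, R)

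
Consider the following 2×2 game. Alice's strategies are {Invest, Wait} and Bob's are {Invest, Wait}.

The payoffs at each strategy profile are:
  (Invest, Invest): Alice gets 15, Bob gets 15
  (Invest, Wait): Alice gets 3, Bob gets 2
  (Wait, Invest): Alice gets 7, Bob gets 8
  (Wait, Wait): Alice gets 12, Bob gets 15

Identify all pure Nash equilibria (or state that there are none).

(Invest, Invest): Alice gets 15 ≥ 7 from Wait, and Bob gets 15 ≥ 2 from Wait — Nash equilibrium.
(Invest, Wait): Alice prefers Wait (12 > 3); Bob prefers Invest (15 > 2) — not an equilibrium.
(Wait, Invest): Alice prefers Invest (15 > 7); Bob prefers Wait (15 > 8) — not an equilibrium.
(Wait, Wait): Alice gets 12 ≥ 3 from Invest, and Bob gets 15 ≥ 8 from Invest — Nash equilibrium.

(Invest, Invest) and (Wait, Wait)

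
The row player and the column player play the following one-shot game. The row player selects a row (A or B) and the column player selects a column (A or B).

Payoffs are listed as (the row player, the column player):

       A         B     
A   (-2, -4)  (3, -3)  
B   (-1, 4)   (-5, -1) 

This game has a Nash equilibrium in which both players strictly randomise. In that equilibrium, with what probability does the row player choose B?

1/6

Let r be the probability that the row player plays A. In a completely mixed equilibrium, the column player must be indifferent between A and B.
The column player's expected payoff from A is −4r + 4(1−r); from B it is −3r − (1−r).
Setting these equal: −8r + 4 = −2r − 1, so r = 5/6.
Therefore the row player plays B with probability 1 − 5/6 = 1/6.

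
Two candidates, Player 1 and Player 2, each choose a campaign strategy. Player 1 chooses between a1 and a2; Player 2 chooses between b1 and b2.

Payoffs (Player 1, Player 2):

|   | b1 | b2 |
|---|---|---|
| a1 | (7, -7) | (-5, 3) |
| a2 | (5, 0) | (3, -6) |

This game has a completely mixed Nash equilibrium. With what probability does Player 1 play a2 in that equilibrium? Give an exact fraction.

5/8

Let p be the probability that Player 1 plays a1. In a completely mixed equilibrium, Player 2 must be indifferent between b1 and b2.
Player 2's expected payoff from b1 is −7p; from b2 it is 3p − 6(1−p).
Setting these equal: −7p = 9p − 6, so p = 3/8.
Therefore Player 1 plays a2 with probability 1 − 3/8 = 5/8.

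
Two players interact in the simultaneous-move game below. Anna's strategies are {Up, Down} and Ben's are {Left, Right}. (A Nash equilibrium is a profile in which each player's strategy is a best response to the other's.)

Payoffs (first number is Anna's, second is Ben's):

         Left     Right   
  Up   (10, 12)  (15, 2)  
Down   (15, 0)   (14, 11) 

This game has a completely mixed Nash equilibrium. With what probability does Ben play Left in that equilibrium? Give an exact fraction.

Let y be the probability that Ben plays Left. In a completely mixed equilibrium, Anna must be indifferent between Up and Down.
Anna's expected payoff from Up is 10y + 15(1−y); from Down it is 15y + 14(1−y).
Setting these equal: −5y + 15 = y + 14, so y = 1/6.

1/6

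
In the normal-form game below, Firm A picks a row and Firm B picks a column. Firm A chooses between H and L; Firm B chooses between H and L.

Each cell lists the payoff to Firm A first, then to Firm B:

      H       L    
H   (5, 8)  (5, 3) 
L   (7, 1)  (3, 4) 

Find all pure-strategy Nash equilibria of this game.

(H, H): Firm A prefers L (7 > 5) — not an equilibrium.
(H, L): Firm B prefers H (8 > 3) — not an equilibrium.
(L, H): Firm B prefers L (4 > 1) — not an equilibrium.
(L, L): Firm A prefers H (5 > 3) — not an equilibrium.

none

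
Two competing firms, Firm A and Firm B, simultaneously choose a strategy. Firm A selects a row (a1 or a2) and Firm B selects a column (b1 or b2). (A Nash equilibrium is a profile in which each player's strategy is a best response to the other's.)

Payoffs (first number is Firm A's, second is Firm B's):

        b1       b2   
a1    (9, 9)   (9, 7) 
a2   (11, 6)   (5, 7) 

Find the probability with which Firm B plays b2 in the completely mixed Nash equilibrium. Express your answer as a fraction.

Let y be the probability that Firm B plays b1. In a completely mixed equilibrium, Firm A must be indifferent between a1 and a2.
Firm A's expected payoff from a1 is 9y + 9(1−y); from a2 it is 11y + 5(1−y).
Setting these equal: 9 = 6y + 5, so y = 2/3.
Therefore Firm B plays b2 with probability 1 − 2/3 = 1/3.

1/3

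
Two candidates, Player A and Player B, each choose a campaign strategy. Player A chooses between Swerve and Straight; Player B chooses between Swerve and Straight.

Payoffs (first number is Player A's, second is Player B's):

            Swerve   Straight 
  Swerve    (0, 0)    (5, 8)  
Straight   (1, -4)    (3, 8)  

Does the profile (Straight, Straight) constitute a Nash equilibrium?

At (Straight, Straight), Player A earns 3; switching to Swerve would give 5, so Player A would deviate.
Player B earns 8; switching to Swerve would give -4, so Player B has no profitable deviation.
Since at least one player can profitably deviate, this is not a Nash equilibrium.

No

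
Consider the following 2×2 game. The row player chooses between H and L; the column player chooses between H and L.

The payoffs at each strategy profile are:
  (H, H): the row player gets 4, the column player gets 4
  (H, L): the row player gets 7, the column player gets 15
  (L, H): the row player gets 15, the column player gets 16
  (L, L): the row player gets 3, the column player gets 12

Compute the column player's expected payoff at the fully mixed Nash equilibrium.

First find p, the probability the row player plays H, from the column player's indifference between H and L: 4p + 16(1−p) = 15p + 12(1−p), giving p = 4/15.
Since the column player is indifferent in equilibrium, the column player's expected payoff equals the payoff from either column against (4/15, 11/15). Using H: 4(4/15) + 16(11/15) = 64/5.

64/5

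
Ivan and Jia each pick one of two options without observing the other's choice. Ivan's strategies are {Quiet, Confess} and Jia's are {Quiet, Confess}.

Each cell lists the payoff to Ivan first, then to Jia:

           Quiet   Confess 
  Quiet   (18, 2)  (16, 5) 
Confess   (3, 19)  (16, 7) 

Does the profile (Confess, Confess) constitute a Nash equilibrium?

At (Confess, Confess), Ivan earns 16; switching to Quiet would give 16, so Ivan has no profitable deviation.
Jia earns 7; switching to Quiet would give 19, so Jia would deviate.
Since at least one player can profitably deviate, this is not a Nash equilibrium.

No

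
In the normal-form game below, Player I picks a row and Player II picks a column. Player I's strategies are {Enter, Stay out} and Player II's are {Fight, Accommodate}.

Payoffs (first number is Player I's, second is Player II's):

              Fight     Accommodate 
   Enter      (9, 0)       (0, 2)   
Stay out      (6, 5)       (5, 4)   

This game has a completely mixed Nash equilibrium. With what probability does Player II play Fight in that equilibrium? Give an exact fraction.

5/8

Let q be the probability that Player II plays Fight. In a completely mixed equilibrium, Player I must be indifferent between Enter and Stay out.
Player I's expected payoff from Enter is 9q; from Stay out it is 6q + 5(1−q).
Setting these equal: 9q = q + 5, so q = 5/8.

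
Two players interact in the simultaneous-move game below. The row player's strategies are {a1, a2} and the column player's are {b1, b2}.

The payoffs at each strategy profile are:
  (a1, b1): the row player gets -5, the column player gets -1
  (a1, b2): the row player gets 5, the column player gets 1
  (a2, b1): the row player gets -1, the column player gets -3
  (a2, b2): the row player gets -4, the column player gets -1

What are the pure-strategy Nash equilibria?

(a1, b2)

(a1, b1): the row player prefers a2 (-1 > -5); the column player prefers b2 (1 > -1) — not an equilibrium.
(a1, b2): the row player gets 5 ≥ -4 from a2, and the column player gets 1 ≥ -1 from b1 — Nash equilibrium.
(a2, b1): the column player prefers b2 (-1 > -3) — not an equilibrium.
(a2, b2): the row player prefers a1 (5 > -4) — not an equilibrium.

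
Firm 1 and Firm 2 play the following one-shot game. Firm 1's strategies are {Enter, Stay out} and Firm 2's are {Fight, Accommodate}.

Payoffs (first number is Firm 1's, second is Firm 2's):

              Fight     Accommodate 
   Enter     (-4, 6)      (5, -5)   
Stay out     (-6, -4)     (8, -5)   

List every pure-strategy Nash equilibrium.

(Enter, Fight)

(Enter, Fight): Firm 1 gets -4 ≥ -6 from Stay out, and Firm 2 gets 6 ≥ -5 from Accommodate — Nash equilibrium.
(Enter, Accommodate): Firm 1 prefers Stay out (8 > 5); Firm 2 prefers Fight (6 > -5) — not an equilibrium.
(Stay out, Fight): Firm 1 prefers Enter (-4 > -6) — not an equilibrium.
(Stay out, Accommodate): Firm 2 prefers Fight (-4 > -5) — not an equilibrium.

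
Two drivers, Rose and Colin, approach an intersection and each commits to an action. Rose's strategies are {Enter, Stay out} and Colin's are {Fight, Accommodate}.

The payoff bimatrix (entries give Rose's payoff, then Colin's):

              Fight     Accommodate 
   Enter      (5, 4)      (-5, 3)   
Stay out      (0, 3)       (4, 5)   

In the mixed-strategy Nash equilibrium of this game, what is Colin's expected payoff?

11/3

First find p, the probability Rose plays Enter, from Colin's indifference between Fight and Accommodate: 4p + 3(1−p) = 3p + 5(1−p), giving p = 2/3.
Since Colin is indifferent in equilibrium, Colin's expected payoff equals the payoff from either column against (2/3, 1/3). Using Fight: 4(2/3) + 3(1/3) = 11/3.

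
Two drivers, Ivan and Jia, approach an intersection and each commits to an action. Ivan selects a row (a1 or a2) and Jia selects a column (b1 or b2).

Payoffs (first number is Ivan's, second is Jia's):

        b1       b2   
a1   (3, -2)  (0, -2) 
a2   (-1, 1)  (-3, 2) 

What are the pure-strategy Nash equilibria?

(a1, b1): Ivan gets 3 ≥ -1 from a2, and Jia gets -2 ≥ -2 from b2 — Nash equilibrium.
(a1, b2): Ivan gets 0 ≥ -3 from a2, and Jia gets -2 ≥ -2 from b1 — Nash equilibrium.
(a2, b1): Ivan prefers a1 (3 > -1); Jia prefers b2 (2 > 1) — not an equilibrium.
(a2, b2): Ivan prefers a1 (0 > -3) — not an equilibrium.

(a1, b1) and (a1, b2)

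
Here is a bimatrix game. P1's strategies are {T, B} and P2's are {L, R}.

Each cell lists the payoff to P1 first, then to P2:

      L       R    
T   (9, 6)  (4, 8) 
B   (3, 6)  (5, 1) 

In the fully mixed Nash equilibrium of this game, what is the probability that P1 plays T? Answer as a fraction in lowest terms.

5/7

Let x be the probability that P1 plays T. In a completely mixed equilibrium, P2 must be indifferent between L and R.
P2's expected payoff from L is 6x + 6(1−x); from R it is 8x + (1−x).
Setting these equal: 6 = 7x + 1, so x = 5/7.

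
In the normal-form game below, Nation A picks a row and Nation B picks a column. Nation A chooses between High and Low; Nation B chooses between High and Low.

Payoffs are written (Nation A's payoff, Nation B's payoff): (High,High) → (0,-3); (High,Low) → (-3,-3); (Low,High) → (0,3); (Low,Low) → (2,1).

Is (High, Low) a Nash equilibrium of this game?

At (High, Low), Nation A earns -3; switching to Low would give 2, so Nation A would deviate.
Nation B earns -3; switching to High would give -3, so Nation B has no profitable deviation.
Since at least one player can profitably deviate, this is not a Nash equilibrium.

No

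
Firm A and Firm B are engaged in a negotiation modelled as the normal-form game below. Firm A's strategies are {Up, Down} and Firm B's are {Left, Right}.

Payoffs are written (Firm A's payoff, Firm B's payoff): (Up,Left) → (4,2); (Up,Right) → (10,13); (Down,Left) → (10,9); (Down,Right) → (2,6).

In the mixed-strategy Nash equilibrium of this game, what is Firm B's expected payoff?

First find p, the probability Firm A plays Up, from Firm B's indifference between Left and Right: 2p + 9(1−p) = 13p + 6(1−p), giving p = 3/14.
Since Firm B is indifferent in equilibrium, Firm B's expected payoff equals the payoff from either column against (3/14, 11/14). Using Left: 2(3/14) + 9(11/14) = 15/2.

15/2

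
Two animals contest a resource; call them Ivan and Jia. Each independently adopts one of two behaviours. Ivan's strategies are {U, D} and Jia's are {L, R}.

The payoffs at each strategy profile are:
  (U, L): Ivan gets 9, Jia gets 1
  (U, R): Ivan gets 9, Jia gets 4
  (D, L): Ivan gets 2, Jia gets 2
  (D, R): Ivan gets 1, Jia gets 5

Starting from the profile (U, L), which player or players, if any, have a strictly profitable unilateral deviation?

Jia

Ivan at (U, L) earns 9; deviating to D yields 2 — not better.
Jia earns 1; deviating to R yields 4 — a strict improvement.
Only Jia has a strictly profitable deviation.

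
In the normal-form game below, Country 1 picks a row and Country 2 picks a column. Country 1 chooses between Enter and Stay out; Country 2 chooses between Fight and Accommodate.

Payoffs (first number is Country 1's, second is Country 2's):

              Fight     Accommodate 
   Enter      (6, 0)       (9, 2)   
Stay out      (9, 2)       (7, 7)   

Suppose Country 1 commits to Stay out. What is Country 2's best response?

Accommodate

Against Stay out, Country 2 earns 2 from Fight and 7 from Accommodate.
So Accommodate is the best response.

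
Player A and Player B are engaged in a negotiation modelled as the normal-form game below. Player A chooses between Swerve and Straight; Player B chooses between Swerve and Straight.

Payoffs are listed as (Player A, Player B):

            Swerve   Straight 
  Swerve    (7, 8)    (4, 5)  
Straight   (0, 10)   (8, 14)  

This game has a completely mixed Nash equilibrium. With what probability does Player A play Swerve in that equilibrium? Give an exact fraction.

Let x be the probability that Player A plays Swerve. In a completely mixed equilibrium, Player B must be indifferent between Swerve and Straight.
Player B's expected payoff from Swerve is 8x + 10(1−x); from Straight it is 5x + 14(1−x).
Setting these equal: −2x + 10 = −9x + 14, so x = 4/7.

4/7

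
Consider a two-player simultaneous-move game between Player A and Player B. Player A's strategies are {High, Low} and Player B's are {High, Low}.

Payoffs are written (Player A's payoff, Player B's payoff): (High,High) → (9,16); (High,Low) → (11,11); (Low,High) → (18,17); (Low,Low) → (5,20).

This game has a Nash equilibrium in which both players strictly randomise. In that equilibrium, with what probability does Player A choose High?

3/8

Let r be the probability that Player A plays High. In a completely mixed equilibrium, Player B must be indifferent between High and Low.
Player B's expected payoff from High is 16r + 17(1−r); from Low it is 11r + 20(1−r).
Setting these equal: −r + 17 = −9r + 20, so r = 3/8.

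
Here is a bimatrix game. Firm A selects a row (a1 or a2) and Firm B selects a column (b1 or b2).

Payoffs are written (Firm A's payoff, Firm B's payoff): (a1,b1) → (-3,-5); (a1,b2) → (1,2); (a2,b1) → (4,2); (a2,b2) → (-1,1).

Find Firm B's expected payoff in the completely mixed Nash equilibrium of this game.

9/8

First find p, the probability Firm A plays a1, from Firm B's indifference between b1 and b2: −5p + 2(1−p) = 2p + (1−p), giving p = 1/8.
Since Firm B is indifferent in equilibrium, Firm B's expected payoff equals the payoff from either column against (1/8, 7/8). Using b1: −5(1/8) + 2(7/8) = 9/8.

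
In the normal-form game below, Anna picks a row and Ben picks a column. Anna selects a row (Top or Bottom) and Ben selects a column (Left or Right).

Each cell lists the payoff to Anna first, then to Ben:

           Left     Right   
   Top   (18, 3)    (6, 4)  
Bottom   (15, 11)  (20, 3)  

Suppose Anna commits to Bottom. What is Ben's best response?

Left

Against Bottom, Ben earns 11 from Left and 3 from Right.
So Left is the best response.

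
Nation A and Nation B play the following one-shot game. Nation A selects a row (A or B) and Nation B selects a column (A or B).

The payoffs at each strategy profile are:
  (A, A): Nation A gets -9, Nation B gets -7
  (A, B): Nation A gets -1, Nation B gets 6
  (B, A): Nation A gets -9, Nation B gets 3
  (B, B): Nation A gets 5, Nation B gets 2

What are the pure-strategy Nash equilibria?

(B, A)

(A, A): Nation B prefers B (6 > -7) — not an equilibrium.
(A, B): Nation A prefers B (5 > -1) — not an equilibrium.
(B, A): Nation A gets -9 ≥ -9 from A, and Nation B gets 3 ≥ 2 from B — Nash equilibrium.
(B, B): Nation B prefers A (3 > 2) — not an equilibrium.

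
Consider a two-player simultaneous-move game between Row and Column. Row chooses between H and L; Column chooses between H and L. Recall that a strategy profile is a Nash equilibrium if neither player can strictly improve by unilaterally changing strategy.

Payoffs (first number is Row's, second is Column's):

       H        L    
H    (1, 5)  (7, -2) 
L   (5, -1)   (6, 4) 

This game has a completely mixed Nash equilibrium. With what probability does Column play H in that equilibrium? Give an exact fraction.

Let y be the probability that Column plays H. In a completely mixed equilibrium, Row must be indifferent between H and L.
Row's expected payoff from H is y + 7(1−y); from L it is 5y + 6(1−y).
Setting these equal: −6y + 7 = −y + 6, so y = 1/5.

1/5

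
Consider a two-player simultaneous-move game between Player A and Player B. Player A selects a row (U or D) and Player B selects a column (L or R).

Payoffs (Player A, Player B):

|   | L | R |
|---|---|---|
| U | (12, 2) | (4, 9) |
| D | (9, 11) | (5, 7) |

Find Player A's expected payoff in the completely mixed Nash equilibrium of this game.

6

First find q, the probability Player B plays L, from Player A's indifference between U and D: 12q + 4(1−q) = 9q + 5(1−q), giving q = 1/4.
Since Player A is indifferent in equilibrium, Player A's expected payoff equals the payoff from either row against (1/4, 3/4). Using U: 12(1/4) + 4(3/4) = 6.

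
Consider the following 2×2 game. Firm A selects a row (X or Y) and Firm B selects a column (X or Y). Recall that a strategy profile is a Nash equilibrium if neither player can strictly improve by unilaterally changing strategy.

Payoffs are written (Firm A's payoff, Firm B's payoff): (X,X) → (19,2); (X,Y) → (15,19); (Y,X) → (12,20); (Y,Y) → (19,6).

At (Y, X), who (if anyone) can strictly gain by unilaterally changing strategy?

Firm A at (Y, X) earns 12; deviating to X yields 19 — a strict improvement.
Firm B earns 20; deviating to Y yields 6 — not better.
Only Firm A has a strictly profitable deviation.

Firm A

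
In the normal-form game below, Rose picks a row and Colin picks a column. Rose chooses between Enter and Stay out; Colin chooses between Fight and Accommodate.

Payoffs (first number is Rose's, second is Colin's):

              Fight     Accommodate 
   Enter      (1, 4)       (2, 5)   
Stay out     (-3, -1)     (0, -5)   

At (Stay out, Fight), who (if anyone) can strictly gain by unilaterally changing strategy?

Rose at (Stay out, Fight) earns -3; deviating to Enter yields 1 — a strict improvement.
Colin earns -1; deviating to Accommodate yields -5 — not better.
Only Rose has a strictly profitable deviation.

Rose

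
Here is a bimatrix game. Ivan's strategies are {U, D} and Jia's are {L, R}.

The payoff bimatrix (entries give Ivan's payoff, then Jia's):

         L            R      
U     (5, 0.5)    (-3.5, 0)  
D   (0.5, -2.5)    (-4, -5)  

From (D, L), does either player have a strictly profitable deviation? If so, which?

Ivan at (D, L) earns 0.5; deviating to U yields 5 — a strict improvement.
Jia earns -2.5; deviating to R yields -5 — not better.
Only Ivan has a strictly profitable deviation.

Ivan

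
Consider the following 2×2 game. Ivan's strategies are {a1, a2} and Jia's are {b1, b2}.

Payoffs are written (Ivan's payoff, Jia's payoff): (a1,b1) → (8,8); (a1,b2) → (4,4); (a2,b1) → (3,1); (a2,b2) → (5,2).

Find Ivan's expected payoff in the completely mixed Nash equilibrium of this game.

First find y, the probability Jia plays b1, from Ivan's indifference between a1 and a2: 8y + 4(1−y) = 3y + 5(1−y), giving y = 1/6.
Since Ivan is indifferent in equilibrium, Ivan's expected payoff equals the payoff from either row against (1/6, 5/6). Using a1: 8(1/6) + 4(5/6) = 14/3.

14/3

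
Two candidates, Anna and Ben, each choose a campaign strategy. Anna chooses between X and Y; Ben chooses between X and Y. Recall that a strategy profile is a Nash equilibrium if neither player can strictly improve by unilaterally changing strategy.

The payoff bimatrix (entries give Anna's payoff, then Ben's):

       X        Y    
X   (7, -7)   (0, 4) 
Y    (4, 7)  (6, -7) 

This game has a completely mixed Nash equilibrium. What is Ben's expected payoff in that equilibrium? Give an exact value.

-21/25

First find x, the probability Anna plays X, from Ben's indifference between X and Y: −7x + 7(1−x) = 4x − 7(1−x), giving x = 14/25.
Since Ben is indifferent in equilibrium, Ben's expected payoff equals the payoff from either column against (14/25, 11/25). Using X: −7(14/25) + 7(11/25) = -21/25.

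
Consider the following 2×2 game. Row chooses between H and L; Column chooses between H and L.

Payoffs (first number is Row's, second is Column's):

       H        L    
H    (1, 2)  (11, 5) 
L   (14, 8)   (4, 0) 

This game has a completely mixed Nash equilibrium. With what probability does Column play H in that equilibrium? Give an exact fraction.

Let y be the probability that Column plays H. In a completely mixed equilibrium, Row must be indifferent between H and L.
Row's expected payoff from H is y + 11(1−y); from L it is 14y + 4(1−y).
Setting these equal: −10y + 11 = 10y + 4, so y = 7/20.

7/20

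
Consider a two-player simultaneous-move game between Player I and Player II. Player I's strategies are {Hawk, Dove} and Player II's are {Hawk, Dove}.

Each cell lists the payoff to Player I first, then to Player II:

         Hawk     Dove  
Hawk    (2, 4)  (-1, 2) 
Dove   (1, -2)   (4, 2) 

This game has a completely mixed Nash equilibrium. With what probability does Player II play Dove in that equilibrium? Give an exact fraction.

1/6

Let y be the probability that Player II plays Hawk. In a completely mixed equilibrium, Player I must be indifferent between Hawk and Dove.
Player I's expected payoff from Hawk is 2y − (1−y); from Dove it is y + 4(1−y).
Setting these equal: 3y − 1 = −3y + 4, so y = 5/6.
Therefore Player II plays Dove with probability 1 − 5/6 = 1/6.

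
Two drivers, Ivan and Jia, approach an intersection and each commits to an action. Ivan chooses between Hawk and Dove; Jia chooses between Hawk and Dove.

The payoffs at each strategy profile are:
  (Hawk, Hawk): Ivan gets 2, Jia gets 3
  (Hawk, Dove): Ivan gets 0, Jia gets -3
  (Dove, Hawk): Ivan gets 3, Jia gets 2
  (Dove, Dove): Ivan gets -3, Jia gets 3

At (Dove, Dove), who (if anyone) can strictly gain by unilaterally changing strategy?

Ivan at (Dove, Dove) earns -3; deviating to Hawk yields 0 — a strict improvement.
Jia earns 3; deviating to Hawk yields 2 — not better.
Only Ivan has a strictly profitable deviation.

Ivan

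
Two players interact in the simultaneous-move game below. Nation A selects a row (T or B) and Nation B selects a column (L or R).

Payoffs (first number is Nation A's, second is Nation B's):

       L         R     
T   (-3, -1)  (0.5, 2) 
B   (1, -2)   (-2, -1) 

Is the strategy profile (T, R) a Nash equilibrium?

At (T, R), Nation A earns 0.5; switching to B would give -2, so Nation A has no profitable deviation.
Nation B earns 2; switching to L would give -1, so Nation B has no profitable deviation.
Neither player can gain by a unilateral deviation, so this profile is a Nash equilibrium.

Yes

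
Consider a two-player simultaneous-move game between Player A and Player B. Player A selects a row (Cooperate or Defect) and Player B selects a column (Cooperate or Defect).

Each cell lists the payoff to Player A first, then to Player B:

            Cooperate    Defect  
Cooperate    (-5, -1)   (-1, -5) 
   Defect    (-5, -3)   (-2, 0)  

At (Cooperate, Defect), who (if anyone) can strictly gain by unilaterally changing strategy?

Player A at (Cooperate, Defect) earns -1; deviating to Defect yields -2 — not better.
Player B earns -5; deviating to Cooperate yields -1 — a strict improvement.
Only Player B has a strictly profitable deviation.

Player B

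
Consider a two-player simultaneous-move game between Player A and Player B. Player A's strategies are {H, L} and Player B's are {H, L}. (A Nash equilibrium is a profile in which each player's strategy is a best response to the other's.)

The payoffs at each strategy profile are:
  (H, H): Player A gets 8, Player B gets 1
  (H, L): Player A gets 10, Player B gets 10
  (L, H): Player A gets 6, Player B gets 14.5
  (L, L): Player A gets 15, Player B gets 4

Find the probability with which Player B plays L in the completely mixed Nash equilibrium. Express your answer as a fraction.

2/7

Let y be the probability that Player B plays H. In a completely mixed equilibrium, Player A must be indifferent between H and L.
Player A's expected payoff from H is 8y + 10(1−y); from L it is 6y + 15(1−y).
Setting these equal: −2y + 10 = −9y + 15, so y = 5/7.
Therefore Player B plays L with probability 1 − 5/7 = 2/7.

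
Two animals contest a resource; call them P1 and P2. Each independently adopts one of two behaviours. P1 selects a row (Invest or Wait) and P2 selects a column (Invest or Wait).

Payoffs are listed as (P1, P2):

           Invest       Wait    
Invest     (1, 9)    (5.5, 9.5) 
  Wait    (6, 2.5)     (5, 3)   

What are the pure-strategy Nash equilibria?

(Invest, Invest): P1 prefers Wait (6 > 1); P2 prefers Wait (9.5 > 9) — not an equilibrium.
(Invest, Wait): P1 gets 5.5 ≥ 5 from Wait, and P2 gets 9.5 ≥ 9 from Invest — Nash equilibrium.
(Wait, Invest): P2 prefers Wait (3 > 2.5) — not an equilibrium.
(Wait, Wait): P1 prefers Invest (5.5 > 5) — not an equilibrium.

(Invest, Wait)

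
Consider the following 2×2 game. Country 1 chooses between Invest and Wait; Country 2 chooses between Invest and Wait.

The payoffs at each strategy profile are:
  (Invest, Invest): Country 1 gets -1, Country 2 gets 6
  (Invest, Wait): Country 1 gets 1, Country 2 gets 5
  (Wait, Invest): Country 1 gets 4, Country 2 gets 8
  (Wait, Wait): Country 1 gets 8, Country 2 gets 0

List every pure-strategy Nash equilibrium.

(Wait, Invest)

(Invest, Invest): Country 1 prefers Wait (4 > -1) — not an equilibrium.
(Invest, Wait): Country 1 prefers Wait (8 > 1); Country 2 prefers Invest (6 > 5) — not an equilibrium.
(Wait, Invest): Country 1 gets 4 ≥ -1 from Invest, and Country 2 gets 8 ≥ 0 from Wait — Nash equilibrium.
(Wait, Wait): Country 2 prefers Invest (8 > 0) — not an equilibrium.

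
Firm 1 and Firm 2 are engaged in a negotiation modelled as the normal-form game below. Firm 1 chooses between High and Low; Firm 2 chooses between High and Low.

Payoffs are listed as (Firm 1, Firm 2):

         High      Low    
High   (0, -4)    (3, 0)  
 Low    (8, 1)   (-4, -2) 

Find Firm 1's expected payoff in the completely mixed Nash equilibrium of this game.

First find y, the probability Firm 2 plays High, from Firm 1's indifference between High and Low: 3(1−y) = 8y − 4(1−y), giving y = 7/15.
Since Firm 1 is indifferent in equilibrium, Firm 1's expected payoff equals the payoff from either row against (7/15, 8/15). Using High: 3(8/15) = 8/5.

8/5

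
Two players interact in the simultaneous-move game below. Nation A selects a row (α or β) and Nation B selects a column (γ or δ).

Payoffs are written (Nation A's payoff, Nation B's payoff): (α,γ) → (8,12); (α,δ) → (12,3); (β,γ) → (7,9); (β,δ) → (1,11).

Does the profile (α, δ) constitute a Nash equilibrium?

No

At (α, δ), Nation A earns 12; switching to β would give 1, so Nation A has no profitable deviation.
Nation B earns 3; switching to γ would give 12, so Nation B would deviate.
Since at least one player can profitably deviate, this is not a Nash equilibrium.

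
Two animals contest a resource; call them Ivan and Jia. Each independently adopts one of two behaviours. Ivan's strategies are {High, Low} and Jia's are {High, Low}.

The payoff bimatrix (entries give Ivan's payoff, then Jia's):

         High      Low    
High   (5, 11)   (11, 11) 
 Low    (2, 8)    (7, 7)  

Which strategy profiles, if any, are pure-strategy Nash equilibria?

(High, High) and (High, Low)

(High, High): Ivan gets 5 ≥ 2 from Low, and Jia gets 11 ≥ 11 from Low — Nash equilibrium.
(High, Low): Ivan gets 11 ≥ 7 from Low, and Jia gets 11 ≥ 11 from High — Nash equilibrium.
(Low, High): Ivan prefers High (5 > 2) — not an equilibrium.
(Low, Low): Ivan prefers High (11 > 7); Jia prefers High (8 > 7) — not an equilibrium.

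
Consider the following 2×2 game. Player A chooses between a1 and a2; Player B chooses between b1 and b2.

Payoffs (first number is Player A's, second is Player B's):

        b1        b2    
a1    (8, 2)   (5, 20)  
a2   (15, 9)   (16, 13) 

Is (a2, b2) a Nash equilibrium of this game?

Yes

At (a2, b2), Player A earns 16; switching to a1 would give 5, so Player A has no profitable deviation.
Player B earns 13; switching to b1 would give 9, so Player B has no profitable deviation.
Neither player can gain by a unilateral deviation, so this profile is a Nash equilibrium.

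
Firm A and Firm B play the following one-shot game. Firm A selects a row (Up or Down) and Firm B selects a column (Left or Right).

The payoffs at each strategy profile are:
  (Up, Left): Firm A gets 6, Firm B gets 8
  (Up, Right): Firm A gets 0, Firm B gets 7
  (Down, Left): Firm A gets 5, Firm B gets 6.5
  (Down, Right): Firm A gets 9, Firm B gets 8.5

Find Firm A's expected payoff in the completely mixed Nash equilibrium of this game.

27/5

First find y, the probability Firm B plays Left, from Firm A's indifference between Up and Down: 6y = 5y + 9(1−y), giving y = 9/10.
Since Firm A is indifferent in equilibrium, Firm A's expected payoff equals the payoff from either row against (9/10, 1/10). Using Up: 6(9/10) = 27/5.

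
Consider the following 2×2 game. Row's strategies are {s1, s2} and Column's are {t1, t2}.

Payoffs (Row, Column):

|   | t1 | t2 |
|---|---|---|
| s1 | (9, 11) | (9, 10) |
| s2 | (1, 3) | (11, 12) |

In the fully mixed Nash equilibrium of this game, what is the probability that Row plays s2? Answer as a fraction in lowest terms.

Let x be the probability that Row plays s1. In a completely mixed equilibrium, Column must be indifferent between t1 and t2.
Column's expected payoff from t1 is 11x + 3(1−x); from t2 it is 10x + 12(1−x).
Setting these equal: 8x + 3 = −2x + 12, so x = 9/10.
Therefore Row plays s2 with probability 1 − 9/10 = 1/10.

1/10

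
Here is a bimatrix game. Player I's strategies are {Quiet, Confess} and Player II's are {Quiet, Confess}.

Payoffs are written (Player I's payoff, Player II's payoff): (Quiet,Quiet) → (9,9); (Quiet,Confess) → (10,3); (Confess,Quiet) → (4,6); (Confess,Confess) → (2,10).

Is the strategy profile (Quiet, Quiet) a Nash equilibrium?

Yes

At (Quiet, Quiet), Player I earns 9; switching to Confess would give 4, so Player I has no profitable deviation.
Player II earns 9; switching to Confess would give 3, so Player II has no profitable deviation.
Neither player can gain by a unilateral deviation, so this profile is a Nash equilibrium.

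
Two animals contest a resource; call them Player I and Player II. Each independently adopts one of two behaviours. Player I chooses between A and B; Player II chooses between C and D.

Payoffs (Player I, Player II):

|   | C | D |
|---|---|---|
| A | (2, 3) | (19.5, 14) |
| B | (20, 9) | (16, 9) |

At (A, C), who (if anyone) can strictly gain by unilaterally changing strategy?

Player I at (A, C) earns 2; deviating to B yields 20 — a strict improvement.
Player II earns 3; deviating to D yields 14 — a strict improvement.
Both Player I and Player II have strictly profitable deviations.

Both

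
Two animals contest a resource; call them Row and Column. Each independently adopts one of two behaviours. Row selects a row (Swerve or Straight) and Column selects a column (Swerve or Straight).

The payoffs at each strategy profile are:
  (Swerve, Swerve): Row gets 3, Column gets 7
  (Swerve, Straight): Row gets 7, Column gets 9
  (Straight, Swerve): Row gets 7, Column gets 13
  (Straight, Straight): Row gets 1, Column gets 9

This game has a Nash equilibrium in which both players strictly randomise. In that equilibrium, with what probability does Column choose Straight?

Let c be the probability that Column plays Swerve. In a completely mixed equilibrium, Row must be indifferent between Swerve and Straight.
Row's expected payoff from Swerve is 3c + 7(1−c); from Straight it is 7c + (1−c).
Setting these equal: −4c + 7 = 6c + 1, so c = 3/5.
Therefore Column plays Straight with probability 1 − 3/5 = 2/5.

2/5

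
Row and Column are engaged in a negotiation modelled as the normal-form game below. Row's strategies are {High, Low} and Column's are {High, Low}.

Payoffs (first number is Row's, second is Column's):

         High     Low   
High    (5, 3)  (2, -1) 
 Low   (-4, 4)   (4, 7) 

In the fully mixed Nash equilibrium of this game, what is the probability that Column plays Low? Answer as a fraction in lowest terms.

9/11

Let y be the probability that Column plays High. In a completely mixed equilibrium, Row must be indifferent between High and Low.
Row's expected payoff from High is 5y + 2(1−y); from Low it is −4y + 4(1−y).
Setting these equal: 3y + 2 = −8y + 4, so y = 2/11.
Therefore Column plays Low with probability 1 − 2/11 = 9/11.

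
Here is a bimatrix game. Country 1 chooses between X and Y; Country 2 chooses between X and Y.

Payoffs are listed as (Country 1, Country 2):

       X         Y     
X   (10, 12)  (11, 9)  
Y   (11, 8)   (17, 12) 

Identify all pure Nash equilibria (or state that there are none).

(X, X): Country 1 prefers Y (11 > 10) — not an equilibrium.
(X, Y): Country 1 prefers Y (17 > 11); Country 2 prefers X (12 > 9) — not an equilibrium.
(Y, X): Country 2 prefers Y (12 > 8) — not an equilibrium.
(Y, Y): Country 1 gets 17 ≥ 11 from X, and Country 2 gets 12 ≥ 8 from X — Nash equilibrium.

(Y, Y)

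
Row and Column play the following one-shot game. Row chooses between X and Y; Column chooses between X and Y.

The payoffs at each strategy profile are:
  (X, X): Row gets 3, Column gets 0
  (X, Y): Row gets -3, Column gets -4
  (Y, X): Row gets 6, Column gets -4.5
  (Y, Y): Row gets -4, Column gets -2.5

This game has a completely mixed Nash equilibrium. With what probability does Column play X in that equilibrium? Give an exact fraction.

1/4

Let q be the probability that Column plays X. In a completely mixed equilibrium, Row must be indifferent between X and Y.
Row's expected payoff from X is 3q − 3(1−q); from Y it is 6q − 4(1−q).
Setting these equal: 6q − 3 = 10q − 4, so q = 1/4.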